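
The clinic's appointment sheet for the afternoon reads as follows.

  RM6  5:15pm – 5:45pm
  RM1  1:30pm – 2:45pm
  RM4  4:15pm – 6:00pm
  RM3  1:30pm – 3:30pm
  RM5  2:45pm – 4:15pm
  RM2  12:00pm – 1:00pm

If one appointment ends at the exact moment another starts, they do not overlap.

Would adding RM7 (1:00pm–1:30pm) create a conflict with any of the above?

RM2: ends 1:00pm at or before RM7 starts 1:00pm → clear.
RM1: starts 1:30pm at or after RM7 ends 1:30pm → clear.
RM3: starts 1:30pm at or after RM7 ends 1:30pm → clear.
RM5: starts 2:45pm at or after RM7 ends 1:30pm → clear.
RM4: starts 4:15pm at or after RM7 ends 1:30pm → clear.
RM6: starts 5:15pm at or after RM7 ends 1:30pm → clear.

No — it doesn't clash with anything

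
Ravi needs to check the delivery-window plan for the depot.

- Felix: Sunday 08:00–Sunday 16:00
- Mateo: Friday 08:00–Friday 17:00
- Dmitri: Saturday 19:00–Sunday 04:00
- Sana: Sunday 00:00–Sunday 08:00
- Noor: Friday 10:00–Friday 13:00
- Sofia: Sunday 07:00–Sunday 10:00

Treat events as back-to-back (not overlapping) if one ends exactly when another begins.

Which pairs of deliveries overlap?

Dmitri & Sana, Felix & Sofia, Mateo & Noor, Sana & Sofia

Two intervals overlap when each starts before the other ends.
Sorted by start: Mateo, Noor, Dmitri, Sana, Sofia, Felix.
Noor starts before Mateo ends → Mateo and Noor overlap.
Dmitri starts after Mateo ends — done with Mateo.
Dmitri starts after Noor ends — done with Noor.
Sana starts before Dmitri ends → Dmitri and Sana overlap.
Sofia starts after Dmitri ends — done with Dmitri.
Sofia starts before Sana ends → Sana and Sofia overlap.
Felix starts exactly when Sana ends (back-to-back, no overlap).
Felix starts before Sofia ends → Sofia and Felix overlap.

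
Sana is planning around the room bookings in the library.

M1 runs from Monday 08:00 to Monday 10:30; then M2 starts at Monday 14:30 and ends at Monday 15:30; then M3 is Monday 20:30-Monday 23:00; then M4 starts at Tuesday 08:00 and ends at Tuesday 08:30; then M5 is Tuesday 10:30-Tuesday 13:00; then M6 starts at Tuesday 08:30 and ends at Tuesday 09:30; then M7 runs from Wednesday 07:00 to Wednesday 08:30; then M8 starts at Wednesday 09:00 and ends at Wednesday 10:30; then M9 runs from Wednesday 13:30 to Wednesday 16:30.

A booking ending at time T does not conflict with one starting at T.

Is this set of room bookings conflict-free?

Yes

Sorted by start: M1, M2, M3, M4, M6, M5, M7, M8, M9.
M2 starts after M1 ends, so nothing later overlaps M1 either.
M3 starts after M2 ends, so nothing later overlaps M2 either.
M4 starts after M3 ends, so nothing later overlaps M3 either.
M6 starts exactly when M4 ends (back-to-back, no overlap), so nothing later overlaps M4 either.
M5 starts after M6 ends, so nothing later overlaps M6 either.
M7 starts after M5 ends, so nothing later overlaps M5 either.
M8 starts after M7 ends, so nothing later overlaps M7 either.
M9 starts after M8 ends.
Every pair is clear; the schedule has no overlaps.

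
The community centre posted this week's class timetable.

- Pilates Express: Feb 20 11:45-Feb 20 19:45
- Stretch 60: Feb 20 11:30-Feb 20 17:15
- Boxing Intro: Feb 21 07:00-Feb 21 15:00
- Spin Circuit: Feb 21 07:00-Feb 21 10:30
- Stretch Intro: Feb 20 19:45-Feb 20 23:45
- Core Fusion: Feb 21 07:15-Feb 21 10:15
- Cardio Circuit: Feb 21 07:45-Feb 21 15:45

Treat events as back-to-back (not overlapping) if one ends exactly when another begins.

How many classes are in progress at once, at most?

4

Walk through starts and ends in time order (an end at T is processed before a start at T):
Feb 20 11:30 start Stretch 60 → 1
Feb 20 11:45 start Pilates Express → 2
Feb 20 17:15 end Stretch 60 → 1
Feb 20 19:45 end Pilates Express → 0
Feb 20 19:45 start Stretch Intro → 1
Feb 20 23:45 end Stretch Intro → 0
Feb 21 07:00 start Boxing Intro → 1
Feb 21 07:00 start Spin Circuit → 2
Feb 21 07:15 start Core Fusion → 3
Feb 21 07:45 start Cardio Circuit → 4
Feb 21 10:15 end Core Fusion → 3
Feb 21 10:30 end Spin Circuit → 2
Feb 21 15:00 end Boxing Intro → 1
Feb 21 15:45 end Cardio Circuit → 0
Peak is 4, at Feb 21 07:45 (Boxing Intro, Cardio Circuit, Core Fusion, Spin Circuit).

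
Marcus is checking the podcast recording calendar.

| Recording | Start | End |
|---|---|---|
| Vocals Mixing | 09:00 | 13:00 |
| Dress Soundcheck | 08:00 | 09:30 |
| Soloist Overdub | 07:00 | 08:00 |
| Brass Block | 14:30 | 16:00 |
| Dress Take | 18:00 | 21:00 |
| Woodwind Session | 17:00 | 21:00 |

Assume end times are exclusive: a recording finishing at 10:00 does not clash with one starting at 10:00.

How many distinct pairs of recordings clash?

2

Sorted by start: Soloist Overdub, Dress Soundcheck, Vocals Mixing, Brass Block, Woodwind Session, Dress Take.
Dress Soundcheck starts exactly when Soloist Overdub ends (back-to-back, no overlap), so nothing later overlaps Soloist Overdub either.
Vocals Mixing starts before Dress Soundcheck ends → Dress Soundcheck and Vocals Mixing overlap.
Brass Block starts after Dress Soundcheck ends, so nothing later overlaps Dress Soundcheck either.
Brass Block starts after Vocals Mixing ends, so nothing later overlaps Vocals Mixing either.
Woodwind Session starts after Brass Block ends, so nothing later overlaps Brass Block either.
Dress Take starts before Woodwind Session ends → Woodwind Session and Dress Take overlap.
Overlapping pairs: Dress Soundcheck & Vocals Mixing, Dress Take & Woodwind Session — 2 in total.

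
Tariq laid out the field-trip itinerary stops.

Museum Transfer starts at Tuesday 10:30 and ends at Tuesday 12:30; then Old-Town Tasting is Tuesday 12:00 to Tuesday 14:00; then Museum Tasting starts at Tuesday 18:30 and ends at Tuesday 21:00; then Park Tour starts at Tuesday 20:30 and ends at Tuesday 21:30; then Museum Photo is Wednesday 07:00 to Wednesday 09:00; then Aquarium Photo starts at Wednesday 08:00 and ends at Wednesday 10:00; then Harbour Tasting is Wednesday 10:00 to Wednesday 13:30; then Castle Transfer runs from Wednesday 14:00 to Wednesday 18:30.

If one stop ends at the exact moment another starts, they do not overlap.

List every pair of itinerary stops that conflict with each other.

Aquarium Photo & Museum Photo, Museum Tasting & Park Tour, Museum Transfer & Old-Town Tasting

Sorted by start: Museum Transfer, Old-Town Tasting, Museum Tasting, Park Tour, Museum Photo, Aquarium Photo, Harbour Tasting, Castle Transfer.
Old-Town Tasting starts before Museum Transfer ends → Museum Transfer and Old-Town Tasting overlap.
Museum Tasting starts after Museum Transfer ends, so nothing later overlaps Museum Transfer either.
Museum Tasting starts after Old-Town Tasting ends, so nothing later overlaps Old-Town Tasting either.
Park Tour starts before Museum Tasting ends → Museum Tasting and Park Tour overlap.
Museum Photo starts after Museum Tasting ends, so nothing later overlaps Museum Tasting either.
Museum Photo starts after Park Tour ends, so nothing later overlaps Park Tour either.
Aquarium Photo starts before Museum Photo ends → Museum Photo and Aquarium Photo overlap.
Harbour Tasting starts after Museum Photo ends, so nothing later overlaps Museum Photo either.
Harbour Tasting starts exactly when Aquarium Photo ends (back-to-back, no overlap), so nothing later overlaps Aquarium Photo either.
Castle Transfer starts after Harbour Tasting ends.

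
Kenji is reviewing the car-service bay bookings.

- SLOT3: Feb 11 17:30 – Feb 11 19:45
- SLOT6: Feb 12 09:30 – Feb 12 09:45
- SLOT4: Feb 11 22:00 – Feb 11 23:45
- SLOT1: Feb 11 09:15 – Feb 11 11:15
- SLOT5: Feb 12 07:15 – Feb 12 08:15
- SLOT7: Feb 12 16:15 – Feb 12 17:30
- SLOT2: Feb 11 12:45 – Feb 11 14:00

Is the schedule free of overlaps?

Check each pair: they overlap iff neither finishes before the other starts.
Sorted by start: SLOT1, SLOT2, SLOT3, SLOT4, SLOT5, SLOT6, SLOT7.
SLOT2 starts after SLOT1 ends, so SLOT1 has no further overlaps.
SLOT3 starts after SLOT2 ends, so SLOT2 has no further overlaps.
SLOT4 starts after SLOT3 ends, so SLOT3 has no further overlaps.
SLOT5 starts after SLOT4 ends, so SLOT4 has no further overlaps.
SLOT6 starts after SLOT5 ends, so SLOT5 has no further overlaps.
SLOT7 starts after SLOT6 ends.
Every pair is clear; the schedule has no overlaps.

Yes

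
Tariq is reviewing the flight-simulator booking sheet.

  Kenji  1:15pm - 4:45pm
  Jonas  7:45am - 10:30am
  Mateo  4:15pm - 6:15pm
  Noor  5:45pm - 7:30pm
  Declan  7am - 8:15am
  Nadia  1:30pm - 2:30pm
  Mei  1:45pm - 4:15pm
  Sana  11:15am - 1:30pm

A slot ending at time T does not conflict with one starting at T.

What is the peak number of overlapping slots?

Walk through starts and ends in time order (an end at T is processed before a start at T):
7am start Declan → 1
7:45am start Jonas → 2
8:15am end Declan → 1
10:30am end Jonas → 0
11:15am start Sana → 1
1:15pm start Kenji → 2
1:30pm end Sana → 1
1:30pm start Nadia → 2
1:45pm start Mei → 3
2:30pm end Nadia → 2
4:15pm end Mei → 1
4:15pm start Mateo → 2
4:45pm end Kenji → 1
5:45pm start Noor → 2
6:15pm end Mateo → 1
7:30pm end Noor → 0
Peak is 3, at 1:45pm (Kenji, Mei, Nadia).

3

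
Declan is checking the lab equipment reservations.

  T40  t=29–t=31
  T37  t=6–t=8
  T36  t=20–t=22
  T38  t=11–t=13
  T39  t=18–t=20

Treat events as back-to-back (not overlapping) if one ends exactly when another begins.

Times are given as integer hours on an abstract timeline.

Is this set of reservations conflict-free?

Sorted by start: T37, T38, T39, T36, T40.
T38 starts after T37 ends; T37 is clear from here.
T39 starts after T38 ends; T38 is clear from here.
T36 starts exactly when T39 ends (back-to-back, no overlap); T39 is clear from here.
T40 starts after T36 ends.
Every pair is clear; the schedule has no overlaps.

Yes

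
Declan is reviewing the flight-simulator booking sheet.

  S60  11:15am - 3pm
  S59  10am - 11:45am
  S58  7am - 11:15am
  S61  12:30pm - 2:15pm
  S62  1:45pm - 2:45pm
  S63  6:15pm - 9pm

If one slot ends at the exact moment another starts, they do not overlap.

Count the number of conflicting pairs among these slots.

Sorted by start: S58, S59, S60, S61, S62, S63.
S59 starts before S58 ends → S58 and S59 overlap.
S60 starts exactly when S58 ends (back-to-back, no overlap), so S58 has no further overlaps.
S60 starts before S59 ends → S59 and S60 overlap.
S61 starts after S59 ends, so S59 has no further overlaps.
S61 starts before S60 ends → S60 and S61 overlap.
S62 starts before S60 ends → S60 and S62 overlap.
S63 starts after S60 ends.
S62 starts before S61 ends → S61 and S62 overlap.
S63 starts after S61 ends.
S63 starts after S62 ends.
Overlapping pairs: S58 & S59, S59 & S60, S60 & S61, S60 & S62, S61 & S62 — 5 in total.

5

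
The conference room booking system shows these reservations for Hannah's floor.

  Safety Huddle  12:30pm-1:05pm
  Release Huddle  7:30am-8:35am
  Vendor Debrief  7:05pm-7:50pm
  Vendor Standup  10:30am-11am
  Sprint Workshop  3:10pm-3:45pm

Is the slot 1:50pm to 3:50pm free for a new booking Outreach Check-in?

Release Huddle: ends 8:35am at or before Outreach Check-in starts 1:50pm → clear.
Vendor Standup: ends 11am at or before Outreach Check-in starts 1:50pm → clear.
Safety Huddle: ends 1:05pm at or before Outreach Check-in starts 1:50pm → clear.
Sprint Workshop: starts 3:10pm before Outreach Check-in ends 3:50pm, and ends 3:45pm after Outreach Check-in starts 1:50pm → overlap.
Vendor Debrief: starts 7:05pm at or after Outreach Check-in ends 3:50pm → clear.
Outreach Check-in overlaps Sprint Workshop.

No — it overlaps Sprint Workshop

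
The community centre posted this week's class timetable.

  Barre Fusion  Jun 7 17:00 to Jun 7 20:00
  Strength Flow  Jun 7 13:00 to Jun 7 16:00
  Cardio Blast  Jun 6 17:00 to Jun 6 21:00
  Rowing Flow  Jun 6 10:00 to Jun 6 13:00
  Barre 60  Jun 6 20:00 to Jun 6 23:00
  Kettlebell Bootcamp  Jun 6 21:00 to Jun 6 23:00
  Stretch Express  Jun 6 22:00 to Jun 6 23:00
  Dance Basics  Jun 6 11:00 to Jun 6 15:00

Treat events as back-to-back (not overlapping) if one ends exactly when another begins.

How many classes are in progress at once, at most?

3

Sort all start/end points and keep a running count:
Jun 6 10:00 start Rowing Flow → 1
Jun 6 11:00 start Dance Basics → 2
Jun 6 13:00 end Rowing Flow → 1
Jun 6 15:00 end Dance Basics → 0
Jun 6 17:00 start Cardio Blast → 1
Jun 6 20:00 start Barre 60 → 2
Jun 6 21:00 end Cardio Blast → 1
Jun 6 21:00 start Kettlebell Bootcamp → 2
Jun 6 22:00 start Stretch Express → 3
Jun 6 23:00 end Barre 60 → 2
Jun 6 23:00 end Kettlebell Bootcamp → 1
Jun 6 23:00 end Stretch Express → 0
Jun 7 13:00 start Strength Flow → 1
Jun 7 16:00 end Strength Flow → 0
Jun 7 17:00 start Barre Fusion → 1
Jun 7 20:00 end Barre Fusion → 0
Peak is 3, at Jun 6 22:00 (Barre 60, Kettlebell Bootcamp, Stretch Express).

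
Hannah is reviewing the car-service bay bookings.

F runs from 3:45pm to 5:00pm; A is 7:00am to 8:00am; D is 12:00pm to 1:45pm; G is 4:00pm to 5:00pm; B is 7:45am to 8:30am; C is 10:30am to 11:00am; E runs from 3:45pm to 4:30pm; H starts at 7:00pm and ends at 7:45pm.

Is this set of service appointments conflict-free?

No

Check each pair: they overlap iff neither finishes before the other starts.
Sorted by start: A, B, C, D, E, F, G, H.
B starts before A ends → A and B overlap.
That's a conflict, so the schedule is not conflict-free.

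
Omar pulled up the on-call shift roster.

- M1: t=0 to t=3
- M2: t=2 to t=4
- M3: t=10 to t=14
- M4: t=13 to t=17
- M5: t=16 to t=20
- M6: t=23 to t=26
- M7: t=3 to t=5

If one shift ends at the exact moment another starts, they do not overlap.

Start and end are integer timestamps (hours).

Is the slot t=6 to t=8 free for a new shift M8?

M1: ends t=3 at or before M8 starts t=6 → clear.
M2: ends t=4 at or before M8 starts t=6 → clear.
M7: ends t=5 at or before M8 starts t=6 → clear.
M3: starts t=10 at or after M8 ends t=8 → clear.
M4: starts t=13 at or after M8 ends t=8 → clear.
M5: starts t=16 at or after M8 ends t=8 → clear.
M6: starts t=23 at or after M8 ends t=8 → clear.

Yes — the slot is free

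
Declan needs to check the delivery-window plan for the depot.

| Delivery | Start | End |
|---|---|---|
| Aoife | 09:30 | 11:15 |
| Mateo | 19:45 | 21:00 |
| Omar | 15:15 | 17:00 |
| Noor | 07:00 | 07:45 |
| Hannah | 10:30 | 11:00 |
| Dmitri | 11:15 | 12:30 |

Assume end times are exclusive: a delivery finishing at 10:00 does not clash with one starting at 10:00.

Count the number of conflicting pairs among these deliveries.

1

Two intervals overlap when each starts before the other ends.
Sorted by start: Noor, Aoife, Hannah, Dmitri, Omar, Mateo.
Aoife starts after Noor ends; Noor is clear from here.
Hannah starts before Aoife ends → Aoife and Hannah overlap.
Dmitri starts exactly when Aoife ends (back-to-back, no overlap); Aoife is clear from here.
Dmitri starts after Hannah ends; Hannah is clear from here.
Omar starts after Dmitri ends; Dmitri is clear from here.
Mateo starts after Omar ends.
Overlapping pairs: Aoife & Hannah — 1 in total.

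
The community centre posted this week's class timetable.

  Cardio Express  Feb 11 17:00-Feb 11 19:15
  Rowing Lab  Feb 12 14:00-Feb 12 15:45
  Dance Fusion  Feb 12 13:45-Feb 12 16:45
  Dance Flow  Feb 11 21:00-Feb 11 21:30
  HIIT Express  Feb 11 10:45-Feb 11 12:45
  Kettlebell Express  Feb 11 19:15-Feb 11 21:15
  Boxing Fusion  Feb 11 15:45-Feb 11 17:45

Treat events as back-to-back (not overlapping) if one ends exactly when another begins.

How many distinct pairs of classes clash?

3

Two intervals overlap when each starts before the other ends.
Sorted by start: HIIT Express, Boxing Fusion, Cardio Express, Kettlebell Express, Dance Flow, Dance Fusion, Rowing Lab.
Boxing Fusion starts after HIIT Express ends, so nothing later overlaps HIIT Express either.
Cardio Express starts before Boxing Fusion ends → Boxing Fusion and Cardio Express overlap.
Kettlebell Express starts after Boxing Fusion ends, so nothing later overlaps Boxing Fusion either.
Kettlebell Express starts exactly when Cardio Express ends (back-to-back, no overlap), so nothing later overlaps Cardio Express either.
Dance Flow starts before Kettlebell Express ends → Kettlebell Express and Dance Flow overlap.
Dance Fusion starts after Kettlebell Express ends, so nothing later overlaps Kettlebell Express either.
Dance Fusion starts after Dance Flow ends, so nothing later overlaps Dance Flow either.
Rowing Lab starts before Dance Fusion ends → Dance Fusion and Rowing Lab overlap.
Overlapping pairs: Boxing Fusion & Cardio Express, Dance Flow & Kettlebell Express, Dance Fusion & Rowing Lab — 3 in total.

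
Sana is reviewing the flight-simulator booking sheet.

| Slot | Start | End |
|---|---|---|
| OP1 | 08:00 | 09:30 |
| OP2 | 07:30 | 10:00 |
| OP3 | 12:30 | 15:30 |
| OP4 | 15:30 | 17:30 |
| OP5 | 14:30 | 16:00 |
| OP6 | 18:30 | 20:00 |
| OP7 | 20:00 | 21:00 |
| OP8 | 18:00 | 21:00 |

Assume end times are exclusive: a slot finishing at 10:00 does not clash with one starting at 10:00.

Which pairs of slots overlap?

Check each pair: they overlap iff neither finishes before the other starts.
Sorted by start: OP2, OP1, OP3, OP5, OP4, OP8, OP6, OP7.
OP1 starts before OP2 ends → OP2 and OP1 overlap.
OP3 starts after OP2 ends — done with OP2.
OP3 starts after OP1 ends — done with OP1.
OP5 starts before OP3 ends → OP3 and OP5 overlap.
OP4 starts exactly when OP3 ends (back-to-back, no overlap) — done with OP3.
OP4 starts before OP5 ends → OP5 and OP4 overlap.
OP8 starts after OP5 ends — done with OP5.
OP8 starts after OP4 ends — done with OP4.
OP6 starts before OP8 ends → OP8 and OP6 overlap.
OP7 starts before OP8 ends → OP8 and OP7 overlap.
OP7 starts exactly when OP6 ends (back-to-back, no overlap).

OP1 & OP2, OP3 & OP5, OP4 & OP5, OP6 & OP8, OP7 & OP8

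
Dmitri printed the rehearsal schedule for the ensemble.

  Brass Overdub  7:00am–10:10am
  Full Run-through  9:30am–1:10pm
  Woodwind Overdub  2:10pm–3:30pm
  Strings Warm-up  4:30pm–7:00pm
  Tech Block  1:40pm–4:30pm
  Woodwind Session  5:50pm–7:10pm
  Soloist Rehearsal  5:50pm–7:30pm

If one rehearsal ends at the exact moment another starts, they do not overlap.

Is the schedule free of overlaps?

No

Two intervals overlap when each starts before the other ends.
Sorted by start: Brass Overdub, Full Run-through, Tech Block, Woodwind Overdub, Strings Warm-up, Woodwind Session, Soloist Rehearsal.
Full Run-through starts before Brass Overdub ends → Brass Overdub and Full Run-through overlap.
That's a conflict, so the schedule is not conflict-free.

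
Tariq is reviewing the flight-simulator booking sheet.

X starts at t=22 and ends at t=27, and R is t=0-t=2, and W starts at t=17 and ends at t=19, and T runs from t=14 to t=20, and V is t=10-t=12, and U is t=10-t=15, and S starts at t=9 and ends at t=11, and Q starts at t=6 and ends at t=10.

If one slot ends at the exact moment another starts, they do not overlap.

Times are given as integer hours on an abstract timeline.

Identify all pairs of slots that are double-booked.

Q & S, S & U, S & V, T & U, T & W, U & V

Sorted by start: R, Q, S, U, V, T, W, X.
Q starts after R ends, so R has no further overlaps.
S starts before Q ends → Q and S overlap.
U starts exactly when Q ends (back-to-back, no overlap), so Q has no further overlaps.
U starts before S ends → S and U overlap.
V starts before S ends → S and V overlap.
T starts after S ends, so S has no further overlaps.
V starts before U ends → U and V overlap.
T starts before U ends → U and T overlap.
W starts after U ends, so U has no further overlaps.
T starts after V ends, so V has no further overlaps.
W starts before T ends → T and W overlap.
X starts after T ends.
X starts after W ends.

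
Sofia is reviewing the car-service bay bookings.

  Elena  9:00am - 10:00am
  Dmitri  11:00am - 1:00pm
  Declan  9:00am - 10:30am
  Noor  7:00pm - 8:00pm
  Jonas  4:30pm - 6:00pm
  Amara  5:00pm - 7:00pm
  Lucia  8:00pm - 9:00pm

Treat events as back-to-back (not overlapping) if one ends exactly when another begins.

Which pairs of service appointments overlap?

Check each pair: they overlap iff neither finishes before the other starts.
Sorted by start: Elena, Declan, Dmitri, Jonas, Amara, Noor, Lucia.
Declan starts before Elena ends → Elena and Declan overlap.
Dmitri starts after Elena ends, so Elena has no further overlaps.
Dmitri starts after Declan ends, so Declan has no further overlaps.
Jonas starts after Dmitri ends, so Dmitri has no further overlaps.
Amara starts before Jonas ends → Jonas and Amara overlap.
Noor starts after Jonas ends, so Jonas has no further overlaps.
Noor starts exactly when Amara ends (back-to-back, no overlap), so Amara has no further overlaps.
Lucia starts exactly when Noor ends (back-to-back, no overlap).

Amara & Jonas, Declan & Elena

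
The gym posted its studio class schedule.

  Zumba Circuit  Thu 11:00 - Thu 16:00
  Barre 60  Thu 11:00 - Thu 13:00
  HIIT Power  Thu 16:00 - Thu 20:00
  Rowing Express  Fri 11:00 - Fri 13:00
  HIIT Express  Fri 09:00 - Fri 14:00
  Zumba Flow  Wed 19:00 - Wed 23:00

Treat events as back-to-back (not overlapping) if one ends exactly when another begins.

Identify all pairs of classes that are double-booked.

Sorted by start: Zumba Flow, Barre 60, Zumba Circuit, HIIT Power, HIIT Express, Rowing Express.
Barre 60 starts after Zumba Flow ends — done with Zumba Flow.
Zumba Circuit starts before Barre 60 ends → Barre 60 and Zumba Circuit overlap.
HIIT Power starts after Barre 60 ends — done with Barre 60.
HIIT Power starts exactly when Zumba Circuit ends (back-to-back, no overlap) — done with Zumba Circuit.
HIIT Express starts after HIIT Power ends — done with HIIT Power.
Rowing Express starts before HIIT Express ends → HIIT Express and Rowing Express overlap.

Barre 60 & Zumba Circuit, HIIT Express & Rowing Express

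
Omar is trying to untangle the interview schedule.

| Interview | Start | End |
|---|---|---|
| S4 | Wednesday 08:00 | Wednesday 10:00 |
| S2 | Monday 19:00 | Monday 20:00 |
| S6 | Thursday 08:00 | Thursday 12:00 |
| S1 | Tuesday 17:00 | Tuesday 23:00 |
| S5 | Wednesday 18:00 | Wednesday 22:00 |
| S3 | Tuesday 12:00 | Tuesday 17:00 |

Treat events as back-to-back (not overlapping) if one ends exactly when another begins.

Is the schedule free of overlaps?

Yes

Two intervals overlap when each starts before the other ends.
Sorted by start: S2, S3, S1, S4, S5, S6.
S3 starts after S2 ends, so nothing later overlaps S2 either.
S1 starts exactly when S3 ends (back-to-back, no overlap), so nothing later overlaps S3 either.
S4 starts after S1 ends, so nothing later overlaps S1 either.
S5 starts after S4 ends, so nothing later overlaps S4 either.
S6 starts after S5 ends.
Every pair is clear; the schedule has no overlaps.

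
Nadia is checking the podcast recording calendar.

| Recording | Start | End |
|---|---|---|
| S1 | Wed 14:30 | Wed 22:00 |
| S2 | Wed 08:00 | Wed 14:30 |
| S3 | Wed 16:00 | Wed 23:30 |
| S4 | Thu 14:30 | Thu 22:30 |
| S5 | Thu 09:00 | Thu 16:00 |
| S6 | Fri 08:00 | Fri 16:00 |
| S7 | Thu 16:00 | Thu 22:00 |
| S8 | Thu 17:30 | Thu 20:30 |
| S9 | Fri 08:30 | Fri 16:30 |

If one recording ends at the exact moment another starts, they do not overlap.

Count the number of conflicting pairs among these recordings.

Sorted by start: S2, S1, S3, S5, S4, S7, S8, S6, S9.
S1 starts exactly when S2 ends (back-to-back, no overlap); S2 is clear from here.
S3 starts before S1 ends → S1 and S3 overlap.
S5 starts after S1 ends; S1 is clear from here.
S5 starts after S3 ends; S3 is clear from here.
S4 starts before S5 ends → S5 and S4 overlap.
S7 starts exactly when S5 ends (back-to-back, no overlap); S5 is clear from here.
S7 starts before S4 ends → S4 and S7 overlap.
S8 starts before S4 ends → S4 and S8 overlap.
S6 starts after S4 ends; S4 is clear from here.
S8 starts before S7 ends → S7 and S8 overlap.
S6 starts after S7 ends; S7 is clear from here.
S6 starts after S8 ends; S8 is clear from here.
S9 starts before S6 ends → S6 and S9 overlap.
Overlapping pairs: S1 & S3, S4 & S5, S4 & S7, S4 & S8, S6 & S9, S7 & S8 — 6 in total.

6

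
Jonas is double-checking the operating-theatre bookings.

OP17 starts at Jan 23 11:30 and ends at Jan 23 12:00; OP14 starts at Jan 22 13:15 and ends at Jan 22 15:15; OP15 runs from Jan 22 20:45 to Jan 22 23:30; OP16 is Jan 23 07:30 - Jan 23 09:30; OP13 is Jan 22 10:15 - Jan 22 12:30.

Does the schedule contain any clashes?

Sorted by start: OP13, OP14, OP15, OP16, OP17.
OP14 starts after OP13 ends, so OP13 has no further overlaps.
OP15 starts after OP14 ends, so OP14 has no further overlaps.
OP16 starts after OP15 ends, so OP15 has no further overlaps.
OP17 starts after OP16 ends.
Every pair is clear; the schedule has no overlaps.

No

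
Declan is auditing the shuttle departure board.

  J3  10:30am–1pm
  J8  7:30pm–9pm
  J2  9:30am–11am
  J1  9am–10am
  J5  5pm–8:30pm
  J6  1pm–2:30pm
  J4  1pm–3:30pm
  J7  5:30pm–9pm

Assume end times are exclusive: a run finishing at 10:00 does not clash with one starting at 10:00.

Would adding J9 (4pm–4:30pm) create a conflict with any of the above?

No — it doesn't clash with anything

J1: ends 10am at or before J9 starts 4pm → clear.
J2: ends 11am at or before J9 starts 4pm → clear.
J3: ends 1pm at or before J9 starts 4pm → clear.
J4: ends 3:30pm at or before J9 starts 4pm → clear.
J6: ends 2:30pm at or before J9 starts 4pm → clear.
J5: starts 5pm at or after J9 ends 4:30pm → clear.
J7: starts 5:30pm at or after J9 ends 4:30pm → clear.
J8: starts 7:30pm at or after J9 ends 4:30pm → clear.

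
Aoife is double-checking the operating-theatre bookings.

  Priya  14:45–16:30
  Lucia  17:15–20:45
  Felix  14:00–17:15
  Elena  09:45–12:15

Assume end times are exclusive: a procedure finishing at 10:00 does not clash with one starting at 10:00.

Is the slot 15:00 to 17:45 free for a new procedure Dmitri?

Elena: ends 12:15 at or before Dmitri starts 15:00 → clear.
Felix: starts 14:00 before Dmitri ends 17:45, and ends 17:15 after Dmitri starts 15:00 → overlap.
Priya: starts 14:45 before Dmitri ends 17:45, and ends 16:30 after Dmitri starts 15:00 → overlap.
Lucia: starts 17:15 before Dmitri ends 17:45, and ends 20:45 after Dmitri starts 15:00 → overlap.
Dmitri overlaps Lucia, Felix, Priya.

No — it overlaps Felix, Lucia, Priya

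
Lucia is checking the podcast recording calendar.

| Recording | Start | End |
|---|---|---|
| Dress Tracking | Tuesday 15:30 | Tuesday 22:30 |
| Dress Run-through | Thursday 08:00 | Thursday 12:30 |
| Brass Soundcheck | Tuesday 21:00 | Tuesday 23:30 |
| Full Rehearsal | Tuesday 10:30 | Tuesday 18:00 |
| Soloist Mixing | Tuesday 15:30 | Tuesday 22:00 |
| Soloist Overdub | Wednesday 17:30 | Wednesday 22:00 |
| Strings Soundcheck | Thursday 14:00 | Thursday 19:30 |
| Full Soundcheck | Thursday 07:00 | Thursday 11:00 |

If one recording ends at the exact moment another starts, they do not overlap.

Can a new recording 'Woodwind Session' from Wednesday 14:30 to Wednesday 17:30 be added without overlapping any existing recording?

Full Rehearsal: ends Tuesday 18:00 at or before Woodwind Session starts Wednesday 14:30 → clear.
Dress Tracking: ends Tuesday 22:30 at or before Woodwind Session starts Wednesday 14:30 → clear.
Soloist Mixing: ends Tuesday 22:00 at or before Woodwind Session starts Wednesday 14:30 → clear.
Brass Soundcheck: ends Tuesday 23:30 at or before Woodwind Session starts Wednesday 14:30 → clear.
Soloist Overdub: starts Wednesday 17:30 at or after Woodwind Session ends Wednesday 17:30 → clear.
Full Soundcheck: starts Thursday 07:00 at or after Woodwind Session ends Wednesday 17:30 → clear.
Dress Run-through: starts Thursday 08:00 at or after Woodwind Session ends Wednesday 17:30 → clear.
Strings Soundcheck: starts Thursday 14:00 at or after Woodwind Session ends Wednesday 17:30 → clear.

Yes — the slot is free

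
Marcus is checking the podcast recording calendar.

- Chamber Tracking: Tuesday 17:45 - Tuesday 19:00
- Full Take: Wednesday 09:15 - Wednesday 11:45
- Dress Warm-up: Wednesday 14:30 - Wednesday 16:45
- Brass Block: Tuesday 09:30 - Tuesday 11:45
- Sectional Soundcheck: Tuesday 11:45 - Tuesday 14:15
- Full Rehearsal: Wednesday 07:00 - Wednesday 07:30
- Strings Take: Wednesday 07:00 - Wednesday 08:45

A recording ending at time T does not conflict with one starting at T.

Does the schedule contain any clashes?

Yes

Sorted by start: Brass Block, Sectional Soundcheck, Chamber Tracking, Full Rehearsal, Strings Take, Full Take, Dress Warm-up.
Sectional Soundcheck starts exactly when Brass Block ends (back-to-back, no overlap) — done with Brass Block.
Chamber Tracking starts after Sectional Soundcheck ends — done with Sectional Soundcheck.
Full Rehearsal starts after Chamber Tracking ends — done with Chamber Tracking.
Strings Take starts before Full Rehearsal ends → Full Rehearsal and Strings Take overlap.
That's a conflict, so the schedule is not conflict-free.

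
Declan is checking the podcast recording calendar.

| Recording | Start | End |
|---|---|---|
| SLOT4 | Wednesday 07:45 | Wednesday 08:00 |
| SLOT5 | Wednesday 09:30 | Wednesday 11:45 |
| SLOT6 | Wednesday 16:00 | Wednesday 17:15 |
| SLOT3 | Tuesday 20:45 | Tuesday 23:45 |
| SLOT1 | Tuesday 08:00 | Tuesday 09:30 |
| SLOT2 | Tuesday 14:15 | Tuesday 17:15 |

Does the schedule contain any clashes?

No

Sorted by start: SLOT1, SLOT2, SLOT3, SLOT4, SLOT5, SLOT6.
SLOT2 starts after SLOT1 ends, so nothing later overlaps SLOT1 either.
SLOT3 starts after SLOT2 ends, so nothing later overlaps SLOT2 either.
SLOT4 starts after SLOT3 ends, so nothing later overlaps SLOT3 either.
SLOT5 starts after SLOT4 ends, so nothing later overlaps SLOT4 either.
SLOT6 starts after SLOT5 ends.
Every pair is clear; the schedule has no overlaps.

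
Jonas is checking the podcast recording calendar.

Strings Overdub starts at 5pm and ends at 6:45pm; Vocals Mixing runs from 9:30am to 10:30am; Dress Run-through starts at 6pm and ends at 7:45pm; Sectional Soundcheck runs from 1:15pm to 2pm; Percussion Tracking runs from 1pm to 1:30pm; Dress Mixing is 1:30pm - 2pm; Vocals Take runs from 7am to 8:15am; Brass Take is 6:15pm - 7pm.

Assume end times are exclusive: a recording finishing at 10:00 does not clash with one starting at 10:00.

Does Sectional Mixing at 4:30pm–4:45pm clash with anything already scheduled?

No — it doesn't clash with anything

Vocals Take: ends 8:15am at or before Sectional Mixing starts 4:30pm → clear.
Vocals Mixing: ends 10:30am at or before Sectional Mixing starts 4:30pm → clear.
Percussion Tracking: ends 1:30pm at or before Sectional Mixing starts 4:30pm → clear.
Sectional Soundcheck: ends 2pm at or before Sectional Mixing starts 4:30pm → clear.
Dress Mixing: ends 2pm at or before Sectional Mixing starts 4:30pm → clear.
Strings Overdub: starts 5pm at or after Sectional Mixing ends 4:45pm → clear.
Dress Run-through: starts 6pm at or after Sectional Mixing ends 4:45pm → clear.
Brass Take: starts 6:15pm at or after Sectional Mixing ends 4:45pm → clear.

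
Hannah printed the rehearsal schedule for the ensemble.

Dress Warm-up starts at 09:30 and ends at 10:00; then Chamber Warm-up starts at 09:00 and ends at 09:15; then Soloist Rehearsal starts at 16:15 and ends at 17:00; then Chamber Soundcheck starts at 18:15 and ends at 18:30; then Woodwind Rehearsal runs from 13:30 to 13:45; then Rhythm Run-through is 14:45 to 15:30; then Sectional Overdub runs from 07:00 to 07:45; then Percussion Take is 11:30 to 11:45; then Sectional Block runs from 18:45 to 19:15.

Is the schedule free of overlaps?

Check each pair: they overlap iff neither finishes before the other starts.
Sorted by start: Sectional Overdub, Chamber Warm-up, Dress Warm-up, Percussion Take, Woodwind Rehearsal, Rhythm Run-through, Soloist Rehearsal, Chamber Soundcheck, Sectional Block.
Chamber Warm-up starts after Sectional Overdub ends — done with Sectional Overdub.
Dress Warm-up starts after Chamber Warm-up ends — done with Chamber Warm-up.
Percussion Take starts after Dress Warm-up ends — done with Dress Warm-up.
Woodwind Rehearsal starts after Percussion Take ends — done with Percussion Take.
Rhythm Run-through starts after Woodwind Rehearsal ends — done with Woodwind Rehearsal.
Soloist Rehearsal starts after Rhythm Run-through ends — done with Rhythm Run-through.
Chamber Soundcheck starts after Soloist Rehearsal ends — done with Soloist Rehearsal.
Sectional Block starts after Chamber Soundcheck ends.
Every pair is clear; the schedule has no overlaps.

Yes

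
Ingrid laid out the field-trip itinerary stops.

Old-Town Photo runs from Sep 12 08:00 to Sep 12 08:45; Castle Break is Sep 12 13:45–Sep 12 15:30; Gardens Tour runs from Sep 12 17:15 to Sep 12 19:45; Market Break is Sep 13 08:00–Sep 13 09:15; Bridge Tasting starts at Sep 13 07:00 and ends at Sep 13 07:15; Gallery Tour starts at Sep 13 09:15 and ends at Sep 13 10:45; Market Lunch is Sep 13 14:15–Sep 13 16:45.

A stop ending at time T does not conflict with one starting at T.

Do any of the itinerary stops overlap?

Sorted by start: Old-Town Photo, Castle Break, Gardens Tour, Bridge Tasting, Market Break, Gallery Tour, Market Lunch.
Castle Break starts after Old-Town Photo ends, so nothing later overlaps Old-Town Photo either.
Gardens Tour starts after Castle Break ends, so nothing later overlaps Castle Break either.
Bridge Tasting starts after Gardens Tour ends, so nothing later overlaps Gardens Tour either.
Market Break starts after Bridge Tasting ends, so nothing later overlaps Bridge Tasting either.
Gallery Tour starts exactly when Market Break ends (back-to-back, no overlap), so nothing later overlaps Market Break either.
Market Lunch starts after Gallery Tour ends.
Every pair is clear; the schedule has no overlaps.

No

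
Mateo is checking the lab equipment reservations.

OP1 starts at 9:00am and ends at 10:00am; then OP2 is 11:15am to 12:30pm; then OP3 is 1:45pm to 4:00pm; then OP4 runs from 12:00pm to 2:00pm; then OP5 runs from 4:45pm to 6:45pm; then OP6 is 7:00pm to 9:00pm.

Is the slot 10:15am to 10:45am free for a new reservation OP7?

OP1: ends 10:00am at or before OP7 starts 10:15am → clear.
OP2: starts 11:15am at or after OP7 ends 10:45am → clear.
OP4: starts 12:00pm at or after OP7 ends 10:45am → clear.
OP3: starts 1:45pm at or after OP7 ends 10:45am → clear.
OP5: starts 4:45pm at or after OP7 ends 10:45am → clear.
OP6: starts 7:00pm at or after OP7 ends 10:45am → clear.

Yes — the slot is free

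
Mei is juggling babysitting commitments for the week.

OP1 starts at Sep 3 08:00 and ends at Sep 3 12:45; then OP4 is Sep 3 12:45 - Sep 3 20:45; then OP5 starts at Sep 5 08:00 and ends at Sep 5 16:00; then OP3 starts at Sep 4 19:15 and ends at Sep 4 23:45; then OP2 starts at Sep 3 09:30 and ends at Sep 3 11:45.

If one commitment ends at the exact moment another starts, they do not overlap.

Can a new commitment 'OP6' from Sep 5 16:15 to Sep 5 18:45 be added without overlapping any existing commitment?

OP1: ends Sep 3 12:45 at or before OP6 starts Sep 5 16:15 → clear.
OP2: ends Sep 3 11:45 at or before OP6 starts Sep 5 16:15 → clear.
OP4: ends Sep 3 20:45 at or before OP6 starts Sep 5 16:15 → clear.
OP3: ends Sep 4 23:45 at or before OP6 starts Sep 5 16:15 → clear.
OP5: ends Sep 5 16:00 at or before OP6 starts Sep 5 16:15 → clear.

Yes — the slot is free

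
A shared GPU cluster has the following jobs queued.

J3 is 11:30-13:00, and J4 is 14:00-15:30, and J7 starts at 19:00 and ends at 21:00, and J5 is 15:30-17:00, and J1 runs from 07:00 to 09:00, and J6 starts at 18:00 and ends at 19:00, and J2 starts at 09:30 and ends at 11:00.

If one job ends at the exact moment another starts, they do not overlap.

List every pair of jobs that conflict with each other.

none

Two intervals overlap when each starts before the other ends.
Sorted by start: J1, J2, J3, J4, J5, J6, J7.
J2 starts after J1 ends, so nothing later overlaps J1 either.
J3 starts after J2 ends, so nothing later overlaps J2 either.
J4 starts after J3 ends, so nothing later overlaps J3 either.
J5 starts exactly when J4 ends (back-to-back, no overlap), so nothing later overlaps J4 either.
J6 starts after J5 ends, so nothing later overlaps J5 either.
J7 starts exactly when J6 ends (back-to-back, no overlap).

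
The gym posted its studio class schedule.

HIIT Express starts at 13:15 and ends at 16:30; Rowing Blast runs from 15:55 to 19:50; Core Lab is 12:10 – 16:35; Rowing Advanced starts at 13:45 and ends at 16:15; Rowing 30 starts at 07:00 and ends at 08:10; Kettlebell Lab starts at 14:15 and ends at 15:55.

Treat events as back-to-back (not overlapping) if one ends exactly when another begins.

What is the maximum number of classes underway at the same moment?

Sweep the timeline, counting +1 at each start and −1 at each end (ends before starts at a tie):
07:00 start Rowing 30 → 1
08:10 end Rowing 30 → 0
12:10 start Core Lab → 1
13:15 start HIIT Express → 2
13:45 start Rowing Advanced → 3
14:15 start Kettlebell Lab → 4
15:55 end Kettlebell Lab → 3
15:55 start Rowing Blast → 4
16:15 end Rowing Advanced → 3
16:30 end HIIT Express → 2
16:35 end Core Lab → 1
19:50 end Rowing Blast → 0
Peak is 4, at 14:15 (Core Lab, HIIT Express, Kettlebell Lab, Rowing Advanced).

4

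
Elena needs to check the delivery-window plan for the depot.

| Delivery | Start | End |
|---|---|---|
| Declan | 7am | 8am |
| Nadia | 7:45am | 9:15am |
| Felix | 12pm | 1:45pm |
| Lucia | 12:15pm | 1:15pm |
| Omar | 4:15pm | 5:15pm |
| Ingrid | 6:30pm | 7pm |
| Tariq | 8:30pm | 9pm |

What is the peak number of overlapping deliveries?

Walk through starts and ends in time order (an end at T is processed before a start at T):
7am start Declan → 1
7:45am start Nadia → 2
8am end Declan → 1
9:15am end Nadia → 0
12pm start Felix → 1
12:15pm start Lucia → 2
1:15pm end Lucia → 1
1:45pm end Felix → 0
4:15pm start Omar → 1
5:15pm end Omar → 0
6:30pm start Ingrid → 1
7pm end Ingrid → 0
8:30pm start Tariq → 1
9pm end Tariq → 0
Peak is 2, at 7:45am (Declan, Nadia).

2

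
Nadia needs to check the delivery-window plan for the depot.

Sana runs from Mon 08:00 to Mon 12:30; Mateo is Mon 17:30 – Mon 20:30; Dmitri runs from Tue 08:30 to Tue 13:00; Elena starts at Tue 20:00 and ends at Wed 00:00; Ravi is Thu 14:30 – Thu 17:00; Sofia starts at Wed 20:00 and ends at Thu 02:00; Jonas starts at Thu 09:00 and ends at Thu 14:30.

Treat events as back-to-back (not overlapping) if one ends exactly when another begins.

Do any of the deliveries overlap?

Sorted by start: Sana, Mateo, Dmitri, Elena, Sofia, Jonas, Ravi.
Mateo starts after Sana ends, so nothing later overlaps Sana either.
Dmitri starts after Mateo ends, so nothing later overlaps Mateo either.
Elena starts after Dmitri ends, so nothing later overlaps Dmitri either.
Sofia starts after Elena ends, so nothing later overlaps Elena either.
Jonas starts after Sofia ends, so nothing later overlaps Sofia either.
Ravi starts exactly when Jonas ends (back-to-back, no overlap).
Every pair is clear; the schedule has no overlaps.

No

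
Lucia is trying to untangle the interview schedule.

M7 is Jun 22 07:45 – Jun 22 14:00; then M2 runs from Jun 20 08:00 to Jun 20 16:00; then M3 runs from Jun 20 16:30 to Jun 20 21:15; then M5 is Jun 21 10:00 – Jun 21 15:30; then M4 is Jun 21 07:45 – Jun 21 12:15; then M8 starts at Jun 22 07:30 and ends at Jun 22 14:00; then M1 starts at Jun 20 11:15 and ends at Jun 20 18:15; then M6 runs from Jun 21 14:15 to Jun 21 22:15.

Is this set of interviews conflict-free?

No

Sorted by start: M2, M1, M3, M4, M5, M6, M8, M7.
M1 starts before M2 ends → M2 and M1 overlap.
That's a conflict, so the schedule is not conflict-free.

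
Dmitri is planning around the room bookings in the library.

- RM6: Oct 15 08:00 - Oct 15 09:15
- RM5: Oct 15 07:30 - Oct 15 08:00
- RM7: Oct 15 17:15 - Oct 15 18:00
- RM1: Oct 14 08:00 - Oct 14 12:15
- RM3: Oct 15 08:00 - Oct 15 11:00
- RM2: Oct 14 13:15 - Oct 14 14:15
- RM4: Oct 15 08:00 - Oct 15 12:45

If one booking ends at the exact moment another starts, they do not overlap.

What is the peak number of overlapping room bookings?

3

Sweep the timeline, counting +1 at each start and −1 at each end (ends before starts at a tie):
Oct 14 08:00 start RM1 → 1
Oct 14 12:15 end RM1 → 0
Oct 14 13:15 start RM2 → 1
Oct 14 14:15 end RM2 → 0
Oct 15 07:30 start RM5 → 1
Oct 15 08:00 end RM5 → 0
Oct 15 08:00 start RM3 → 1
Oct 15 08:00 start RM4 → 2
Oct 15 08:00 start RM6 → 3
Oct 15 09:15 end RM6 → 2
Oct 15 11:00 end RM3 → 1
Oct 15 12:45 end RM4 → 0
Oct 15 17:15 start RM7 → 1
Oct 15 18:00 end RM7 → 0
Peak is 3, at Oct 15 08:00 (RM3, RM4, RM6).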